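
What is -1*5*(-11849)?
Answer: 59245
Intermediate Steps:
-1*5*(-11849) = -5*(-11849) = 59245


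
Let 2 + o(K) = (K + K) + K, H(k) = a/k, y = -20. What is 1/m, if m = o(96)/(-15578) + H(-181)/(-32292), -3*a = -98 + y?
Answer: -68288328342/1253261203 ≈ -54.489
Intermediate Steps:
a = 118/3 (a = -(-98 - 20)/3 = -⅓*(-118) = 118/3 ≈ 39.333)
H(k) = 118/(3*k)
o(K) = -2 + 3*K (o(K) = -2 + ((K + K) + K) = -2 + (2*K + K) = -2 + 3*K)
m = -1253261203/68288328342 (m = (-2 + 3*96)/(-15578) + ((118/3)/(-181))/(-32292) = (-2 + 288)*(-1/15578) + ((118/3)*(-1/181))*(-1/32292) = 286*(-1/15578) - 118/543*(-1/32292) = -143/7789 + 59/8767278 = -1253261203/68288328342 ≈ -0.018353)
1/m = 1/(-1253261203/68288328342) = -68288328342/1253261203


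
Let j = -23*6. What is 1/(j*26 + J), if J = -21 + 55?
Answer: -1/3554 ≈ -0.00028137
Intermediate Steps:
j = -138
J = 34
1/(j*26 + J) = 1/(-138*26 + 34) = 1/(-3588 + 34) = 1/(-3554) = -1/3554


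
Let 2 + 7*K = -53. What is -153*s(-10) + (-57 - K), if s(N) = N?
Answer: 10366/7 ≈ 1480.9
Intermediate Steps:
K = -55/7 (K = -2/7 + (1/7)*(-53) = -2/7 - 53/7 = -55/7 ≈ -7.8571)
-153*s(-10) + (-57 - K) = -153*(-10) + (-57 - 1*(-55/7)) = 1530 + (-57 + 55/7) = 1530 - 344/7 = 10366/7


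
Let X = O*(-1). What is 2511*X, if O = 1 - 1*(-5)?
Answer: -15066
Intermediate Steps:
O = 6 (O = 1 + 5 = 6)
X = -6 (X = 6*(-1) = -6)
2511*X = 2511*(-6) = -15066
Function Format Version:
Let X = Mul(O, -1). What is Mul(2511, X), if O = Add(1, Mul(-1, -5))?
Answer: -15066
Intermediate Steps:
O = 6 (O = Add(1, 5) = 6)
X = -6 (X = Mul(6, -1) = -6)
Mul(2511, X) = Mul(2511, -6) = -15066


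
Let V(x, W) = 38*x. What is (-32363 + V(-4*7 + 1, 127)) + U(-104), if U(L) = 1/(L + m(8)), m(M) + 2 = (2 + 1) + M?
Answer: -3171956/95 ≈ -33389.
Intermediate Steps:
m(M) = 1 + M (m(M) = -2 + ((2 + 1) + M) = -2 + (3 + M) = 1 + M)
U(L) = 1/(9 + L) (U(L) = 1/(L + (1 + 8)) = 1/(L + 9) = 1/(9 + L))
(-32363 + V(-4*7 + 1, 127)) + U(-104) = (-32363 + 38*(-4*7 + 1)) + 1/(9 - 104) = (-32363 + 38*(-28 + 1)) + 1/(-95) = (-32363 + 38*(-27)) - 1/95 = (-32363 - 1026) - 1/95 = -33389 - 1/95 = -3171956/95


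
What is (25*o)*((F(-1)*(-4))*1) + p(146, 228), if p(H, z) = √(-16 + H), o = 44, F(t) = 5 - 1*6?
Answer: 4400 + √130 ≈ 4411.4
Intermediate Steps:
F(t) = -1 (F(t) = 5 - 6 = -1)
(25*o)*((F(-1)*(-4))*1) + p(146, 228) = (25*44)*(-1*(-4)*1) + √(-16 + 146) = 1100*(4*1) + √130 = 1100*4 + √130 = 4400 + √130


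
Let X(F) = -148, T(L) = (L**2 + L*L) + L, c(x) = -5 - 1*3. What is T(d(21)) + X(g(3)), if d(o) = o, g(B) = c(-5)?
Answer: 755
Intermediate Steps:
c(x) = -8 (c(x) = -5 - 3 = -8)
g(B) = -8
T(L) = L + 2*L**2 (T(L) = (L**2 + L**2) + L = 2*L**2 + L = L + 2*L**2)
T(d(21)) + X(g(3)) = 21*(1 + 2*21) - 148 = 21*(1 + 42) - 148 = 21*43 - 148 = 903 - 148 = 755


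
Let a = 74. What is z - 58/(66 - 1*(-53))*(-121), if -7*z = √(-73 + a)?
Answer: 7001/119 ≈ 58.832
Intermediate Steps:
z = -⅐ (z = -√(-73 + 74)/7 = -√1/7 = -⅐*1 = -⅐ ≈ -0.14286)
z - 58/(66 - 1*(-53))*(-121) = -⅐ - 58/(66 - 1*(-53))*(-121) = -⅐ - 58/(66 + 53)*(-121) = -⅐ - 58/119*(-121) = -⅐ + 7018/119 = 7001/119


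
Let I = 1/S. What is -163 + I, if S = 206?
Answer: -33577/206 ≈ -163.00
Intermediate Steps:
I = 1/206 ≈ 0.0048544
-163 + I = -163 + 1/206 = -33577/206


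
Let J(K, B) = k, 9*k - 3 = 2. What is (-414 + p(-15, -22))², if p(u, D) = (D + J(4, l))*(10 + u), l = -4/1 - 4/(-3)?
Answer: 7623121/81 ≈ 94113.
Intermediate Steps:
k = 5/9 (k = ⅓ + (⅑)*2 = ⅓ + 2/9 = 5/9 ≈ 0.55556)
l = -8/3 (l = -4*1 - 4*(-⅓) = -4 + 4/3 = -8/3 ≈ -2.6667)
J(K, B) = 5/9
p(u, D) = (10 + u)*(5/9 + D) (p(u, D) = (D + 5/9)*(10 + u) = (5/9 + D)*(10 + u) = (10 + u)*(5/9 + D))
(-414 + p(-15, -22))² = (-414 + (50/9 + 10*(-22) + (5/9)*(-15) - 22*(-15)))² = (-414 + (50/9 - 220 - 25/3 + 330))² = (-414 + 965/9)² = (-2761/9)² = 7623121/81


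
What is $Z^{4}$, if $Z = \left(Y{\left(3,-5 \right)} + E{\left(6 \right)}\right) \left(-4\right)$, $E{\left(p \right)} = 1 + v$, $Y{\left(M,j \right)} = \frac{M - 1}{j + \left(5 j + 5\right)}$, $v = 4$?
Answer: $\frac{58594980096}{390625} \approx 1.5 \cdot 10^{5}$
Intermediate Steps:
$Y{\left(M,j \right)} = \frac{-1 + M}{5 + 6 j}$ ($Y{\left(M,j \right)} = \frac{-1 + M}{j + \left(5 + 5 j\right)} = \frac{-1 + M}{5 + 6 j}$)
$E{\left(p \right)} = 5$ ($E{\left(p \right)} = 1 + 4 = 5$)
$Z = - \frac{492}{25}$ ($Z = \left(\frac{-1 + 3}{5 + 6 \left(-5\right)} + 5\right) \left(-4\right) = \left(\frac{1}{5 - 30} \cdot 2 + 5\right) \left(-4\right) = \left(\frac{1}{-25} \cdot 2 + 5\right) \left(-4\right) = \left(\left(- \frac{1}{25}\right) 2 + 5\right) \left(-4\right) = \left(- \frac{2}{25} + 5\right) \left(-4\right) = \frac{123}{25} \left(-4\right) = - \frac{492}{25} \approx -19.68$)
$Z^{4} = \left(- \frac{492}{25}\right)^{4} = \frac{58594980096}{390625}$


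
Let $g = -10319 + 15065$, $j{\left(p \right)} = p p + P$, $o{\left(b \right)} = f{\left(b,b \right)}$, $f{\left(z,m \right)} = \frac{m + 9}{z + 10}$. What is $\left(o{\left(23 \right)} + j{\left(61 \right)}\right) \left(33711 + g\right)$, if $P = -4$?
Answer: $\frac{1572801567}{11} \approx 1.4298 \cdot 10^{8}$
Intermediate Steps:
$f{\left(z,m \right)} = \frac{9 + m}{10 + z}$
$o{\left(b \right)} = \frac{9 + b}{10 + b}$
$j{\left(p \right)} = -4 + p^{2}$ ($j{\left(p \right)} = p p - 4 = p^{2} - 4 = -4 + p^{2}$)
$g = 4746$
$\left(o{\left(23 \right)} + j{\left(61 \right)}\right) \left(33711 + g\right) = \left(\frac{9 + 23}{10 + 23} - \left(4 - 61^{2}\right)\right) \left(33711 + 4746\right) = \left(\frac{1}{33} \cdot 32 + \left(-4 + 3721\right)\right) 38457 = \left(\frac{1}{33} \cdot 32 + 3717\right) 38457 = \left(\frac{32}{33} + 3717\right) 38457 = \frac{122693}{33} \cdot 38457 = \frac{1572801567}{11}$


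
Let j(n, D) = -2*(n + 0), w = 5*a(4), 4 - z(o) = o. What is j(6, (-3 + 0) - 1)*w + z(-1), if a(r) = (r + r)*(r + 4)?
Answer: -3835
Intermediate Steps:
z(o) = 4 - o
a(r) = 2*r*(4 + r) (a(r) = (2*r)*(4 + r) = 2*r*(4 + r))
w = 320 (w = 5*(2*4*(4 + 4)) = 5*(2*4*8) = 5*64 = 320)
j(n, D) = -2*n
j(6, (-3 + 0) - 1)*w + z(-1) = -2*6*320 + (4 - 1*(-1)) = -12*320 + (4 + 1) = -3840 + 5 = -3835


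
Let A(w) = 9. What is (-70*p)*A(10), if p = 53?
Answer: -33390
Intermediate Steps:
(-70*p)*A(10) = -70*53*9 = -3710*9 = -33390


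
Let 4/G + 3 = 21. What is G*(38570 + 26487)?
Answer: 130114/9 ≈ 14457.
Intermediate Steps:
G = 2/9 (G = 4/(-3 + 21) = 4/18 = 4*(1/18) = 2/9 ≈ 0.22222)
G*(38570 + 26487) = 2*(38570 + 26487)/9 = (2/9)*65057 = 130114/9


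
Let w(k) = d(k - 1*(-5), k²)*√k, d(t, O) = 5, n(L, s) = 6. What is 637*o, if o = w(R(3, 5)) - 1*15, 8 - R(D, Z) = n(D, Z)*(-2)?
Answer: -9555 + 6370*√5 ≈ 4688.8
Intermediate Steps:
R(D, Z) = 20 (R(D, Z) = 8 - 6*(-2) = 8 - 1*(-12) = 8 + 12 = 20)
w(k) = 5*√k
o = -15 + 10*√5 (o = 5*√20 - 1*15 = 5*(2*√5) - 15 = 10*√5 - 15 = -15 + 10*√5 ≈ 7.3607)
637*o = 637*(-15 + 10*√5) = -9555 + 6370*√5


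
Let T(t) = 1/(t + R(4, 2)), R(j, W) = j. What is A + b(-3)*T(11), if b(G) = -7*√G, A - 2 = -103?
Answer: -101 - 7*I*√3/15 ≈ -101.0 - 0.80829*I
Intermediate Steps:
A = -101 (A = 2 - 103 = -101)
T(t) = 1/(4 + t) (T(t) = 1/(t + 4) = 1/(4 + t))
A + b(-3)*T(11) = -101 + (-7*I*√3)/(4 + 11) = -101 - 7*I*√3/15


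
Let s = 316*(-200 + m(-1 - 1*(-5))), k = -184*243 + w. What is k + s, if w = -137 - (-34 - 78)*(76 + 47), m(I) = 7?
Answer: -92061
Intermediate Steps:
w = 13639 (w = -137 - (-112)*123 = -137 - 1*(-13776) = -137 + 13776 = 13639)
k = -31073 (k = -184*243 + 13639 = -44712 + 13639 = -31073)
s = -60988 (s = 316*(-200 + 7) = 316*(-193) = -60988)
k + s = -31073 - 60988 = -92061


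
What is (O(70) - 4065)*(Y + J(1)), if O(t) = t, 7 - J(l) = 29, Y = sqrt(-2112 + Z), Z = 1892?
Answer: 87890 - 7990*I*sqrt(55) ≈ 87890.0 - 59255.0*I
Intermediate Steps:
Y = 2*I*sqrt(55) (Y = sqrt(-2112 + 1892) = sqrt(-220) = 2*I*sqrt(55) ≈ 14.832*I)
J(l) = -22 (J(l) = 7 - 1*29 = 7 - 29 = -22)
(O(70) - 4065)*(Y + J(1)) = (70 - 4065)*(2*I*sqrt(55) - 22) = -3995*(-22 + 2*I*sqrt(55)) = 87890 - 7990*I*sqrt(55)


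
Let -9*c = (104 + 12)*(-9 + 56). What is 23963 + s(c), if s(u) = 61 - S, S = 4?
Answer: 24020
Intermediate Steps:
c = -5452/9 (c = -(104 + 12)*(-9 + 56)/9 = -116*47/9 = -⅑*5452 = -5452/9 ≈ -605.78)
s(u) = 57 (s(u) = 61 - 1*4 = 61 - 4 = 57)
23963 + s(c) = 23963 + 57 = 24020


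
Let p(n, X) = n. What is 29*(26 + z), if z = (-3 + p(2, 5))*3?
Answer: 667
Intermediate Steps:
z = -3 (z = (-3 + 2)*3 = -1*3 = -3)
29*(26 + z) = 29*(26 - 3) = 29*23 = 667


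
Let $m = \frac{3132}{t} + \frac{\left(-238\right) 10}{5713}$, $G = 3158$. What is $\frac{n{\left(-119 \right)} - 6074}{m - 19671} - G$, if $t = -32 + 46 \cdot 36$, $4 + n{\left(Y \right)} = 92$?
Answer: $- \frac{4967702589326}{1573204991} \approx -3157.7$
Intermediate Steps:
$n{\left(Y \right)} = 88$ ($n{\left(Y \right)} = -4 + 92 = 88$)
$t = 1624$ ($t = -32 + 1656 = 1624$)
$m = \frac{120931}{79982}$ ($m = \frac{3132}{1624} + \frac{\left(-238\right) 10}{5713} = 3132 \cdot \frac{1}{1624} - \frac{2380}{5713} = \frac{27}{14} - \frac{2380}{5713} = \frac{120931}{79982} \approx 1.512$)
$\frac{n{\left(-119 \right)} - 6074}{m - 19671} - G = \frac{88 - 6074}{\frac{120931}{79982} - 19671} - 3158 = - \frac{5986}{- \frac{1573204991}{79982}} - 3158 = \left(-5986\right) \left(- \frac{79982}{1573204991}\right) - 3158 = \frac{478772252}{1573204991} - 3158 = - \frac{4967702589326}{1573204991}$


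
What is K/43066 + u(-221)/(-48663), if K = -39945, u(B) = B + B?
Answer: -1924808363/2095720758 ≈ -0.91845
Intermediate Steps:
u(B) = 2*B
K/43066 + u(-221)/(-48663) = -39945/43066 + (2*(-221))/(-48663) = -39945*1/43066 - 442*(-1/48663) = -39945/43066 + 442/48663 = -1924808363/2095720758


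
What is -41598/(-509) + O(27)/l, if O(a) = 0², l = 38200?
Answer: 41598/509 ≈ 81.725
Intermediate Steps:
O(a) = 0
-41598/(-509) + O(27)/l = -41598/(-509) + 0/38200 = -41598*(-1/509) + 0*(1/38200) = 41598/509 + 0 = 41598/509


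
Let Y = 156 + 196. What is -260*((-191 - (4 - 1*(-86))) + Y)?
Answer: -18460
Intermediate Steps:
Y = 352
-260*((-191 - (4 - 1*(-86))) + Y) = -260*((-191 - (4 - 1*(-86))) + 352) = -260*((-191 - (4 + 86)) + 352) = -260*((-191 - 1*90) + 352) = -260*((-191 - 90) + 352) = -260*(-281 + 352) = -260*71 = -18460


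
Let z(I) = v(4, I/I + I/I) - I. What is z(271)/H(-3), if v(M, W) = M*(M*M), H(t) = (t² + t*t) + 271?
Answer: -207/289 ≈ -0.71626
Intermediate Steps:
H(t) = 271 + 2*t² (H(t) = (t² + t²) + 271 = 2*t² + 271 = 271 + 2*t²)
v(M, W) = M³ (v(M, W) = M*M² = M³)
z(I) = 64 - I (z(I) = 4³ - I = 64 - I)
z(271)/H(-3) = (64 - 1*271)/(271 + 2*(-3)²) = (64 - 271)/(271 + 2*9) = -207/(271 + 18) = -207/289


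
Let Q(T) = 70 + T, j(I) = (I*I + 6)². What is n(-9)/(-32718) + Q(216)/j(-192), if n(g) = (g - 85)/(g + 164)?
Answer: 2153894959/114898265083350 ≈ 1.8746e-5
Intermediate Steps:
n(g) = (-85 + g)/(164 + g)
j(I) = (6 + I²)² (j(I) = (I² + 6)² = (6 + I²)²)
n(-9)/(-32718) + Q(216)/j(-192) = ((-85 - 9)/(164 - 9))/(-32718) + (70 + 216)/((6 + (-192)²)²) = (-94/155)*(-1/32718) + 286/((6 + 36864)²) = ((1/155)*(-94))*(-1/32718) + 286/(36870²) = -94/155*(-1/32718) + 286/1359396900 = 47/2535645 + 286*(1/1359396900) = 47/2535645 + 143/679698450 = 2153894959/114898265083350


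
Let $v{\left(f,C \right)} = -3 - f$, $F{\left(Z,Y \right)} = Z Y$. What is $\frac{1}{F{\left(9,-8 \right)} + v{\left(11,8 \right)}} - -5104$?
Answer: $\frac{438943}{86} \approx 5104.0$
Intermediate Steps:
$F{\left(Z,Y \right)} = Y Z$
$\frac{1}{F{\left(9,-8 \right)} + v{\left(11,8 \right)}} - -5104 = \frac{1}{\left(-8\right) 9 - 14} - -5104 = \frac{1}{-72 - 14} + 5104 = \frac{1}{-86} + 5104 = - \frac{1}{86} + 5104 = \frac{438943}{86}$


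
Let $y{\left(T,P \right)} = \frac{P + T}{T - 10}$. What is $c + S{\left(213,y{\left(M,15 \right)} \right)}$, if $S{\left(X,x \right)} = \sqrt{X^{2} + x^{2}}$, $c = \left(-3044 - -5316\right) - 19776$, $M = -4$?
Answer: $-17504 + \frac{\sqrt{8892445}}{14} \approx -17291.0$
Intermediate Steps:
$y{\left(T,P \right)} = \frac{P + T}{-10 + T}$
$c = -17504$ ($c = \left(-3044 + 5316\right) - 19776 = 2272 - 19776 = -17504$)
$c + S{\left(213,y{\left(M,15 \right)} \right)} = -17504 + \sqrt{213^{2} + \left(\frac{15 - 4}{-10 - 4}\right)^{2}} = -17504 + \sqrt{45369 + \left(\frac{1}{-14} \cdot 11\right)^{2}} = -17504 + \sqrt{45369 + \left(\left(- \frac{1}{14}\right) 11\right)^{2}} = -17504 + \sqrt{45369 + \left(- \frac{11}{14}\right)^{2}} = -17504 + \sqrt{45369 + \frac{121}{196}} = -17504 + \sqrt{\frac{8892445}{196}} = -17504 + \frac{\sqrt{8892445}}{14}$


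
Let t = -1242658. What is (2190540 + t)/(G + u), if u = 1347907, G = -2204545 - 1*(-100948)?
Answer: -36457/29065 ≈ -1.2543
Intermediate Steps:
G = -2103597 (G = -2204545 + 100948 = -2103597)
(2190540 + t)/(G + u) = (2190540 - 1242658)/(-2103597 + 1347907) = 947882/(-755690) = 947882*(-1/755690) = -36457/29065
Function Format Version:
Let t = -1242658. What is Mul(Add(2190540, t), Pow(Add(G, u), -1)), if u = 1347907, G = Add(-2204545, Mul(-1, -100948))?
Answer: Rational(-36457, 29065) ≈ -1.2543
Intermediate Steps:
G = -2103597 (G = Add(-2204545, 100948) = -2103597)
Mul(Add(2190540, t), Pow(Add(G, u), -1)) = Mul(Add(2190540, -1242658), Pow(Add(-2103597, 1347907), -1)) = Mul(947882, Pow(-755690, -1)) = Mul(947882, Rational(-1, 755690)) = Rational(-36457, 29065)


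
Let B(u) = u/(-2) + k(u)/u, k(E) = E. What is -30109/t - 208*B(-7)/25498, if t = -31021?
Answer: 369341813/395486729 ≈ 0.93389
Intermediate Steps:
B(u) = 1 - u/2 (B(u) = u/(-2) + u/u = u*(-1/2) + 1 = -u/2 + 1 = 1 - u/2)
-30109/t - 208*B(-7)/25498 = -30109/(-31021) - 208*(1 - 1/2*(-7))/25498 = -30109*(-1/31021) - 208*(1 + 7/2)*(1/25498) = 30109/31021 - 208*9/2*(1/25498) = 30109/31021 - 936*1/25498 = 30109/31021 - 468/12749 = 369341813/395486729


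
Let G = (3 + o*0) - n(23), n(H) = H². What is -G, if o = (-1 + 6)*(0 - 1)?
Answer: 526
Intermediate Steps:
o = -5 (o = 5*(-1) = -5)
G = -526 (G = (3 - 5*0) - 1*23² = (3 + 0) - 1*529 = 3 - 529 = -526)
-G = -1*(-526) = 526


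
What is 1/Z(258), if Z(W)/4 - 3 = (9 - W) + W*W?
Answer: 1/265272 ≈ 3.7697e-6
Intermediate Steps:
Z(W) = 48 - 4*W + 4*W² (Z(W) = 12 + 4*((9 - W) + W*W) = 12 + 4*((9 - W) + W²) = 12 + 4*(9 + W² - W) = 12 + (36 - 4*W + 4*W²) = 48 - 4*W + 4*W²)
1/Z(258) = 1/(48 - 4*258 + 4*258²) = 1/(48 - 1032 + 4*66564) = 1/(48 - 1032 + 266256) = 1/265272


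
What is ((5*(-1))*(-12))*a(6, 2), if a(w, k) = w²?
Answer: 2160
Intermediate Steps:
((5*(-1))*(-12))*a(6, 2) = ((5*(-1))*(-12))*6² = -5*(-12)*36 = 60*36 = 2160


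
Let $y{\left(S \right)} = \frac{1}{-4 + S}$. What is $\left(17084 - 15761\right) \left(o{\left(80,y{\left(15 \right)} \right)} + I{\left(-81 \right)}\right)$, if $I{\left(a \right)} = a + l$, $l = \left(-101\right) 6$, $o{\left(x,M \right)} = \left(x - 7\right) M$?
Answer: $- \frac{9901332}{11} \approx -9.0012 \cdot 10^{5}$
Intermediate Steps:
$o{\left(x,M \right)} = M \left(-7 + x\right)$ ($o{\left(x,M \right)} = \left(-7 + x\right) M = M \left(-7 + x\right)$)
$l = -606$
$I{\left(a \right)} = -606 + a$ ($I{\left(a \right)} = a - 606 = -606 + a$)
$\left(17084 - 15761\right) \left(o{\left(80,y{\left(15 \right)} \right)} + I{\left(-81 \right)}\right) = \left(17084 - 15761\right) \left(\frac{-7 + 80}{-4 + 15} - 687\right) = 1323 \left(\frac{1}{11} \cdot 73 - 687\right) = 1323 \left(\frac{73}{11} - 687\right) = 1323 \left(- \frac{7484}{11}\right) = - \frac{9901332}{11}$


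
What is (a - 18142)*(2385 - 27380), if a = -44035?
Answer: 1554114115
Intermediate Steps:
(a - 18142)*(2385 - 27380) = (-44035 - 18142)*(2385 - 27380) = -62177*(-24995) = 1554114115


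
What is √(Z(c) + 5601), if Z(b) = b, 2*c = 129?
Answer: 3*√2518/2 ≈ 75.270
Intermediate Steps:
c = 129/2 (c = (½)*129 = 129/2 ≈ 64.500)
√(Z(c) + 5601) = √(129/2 + 5601) = √(11331/2) = 3*√2518/2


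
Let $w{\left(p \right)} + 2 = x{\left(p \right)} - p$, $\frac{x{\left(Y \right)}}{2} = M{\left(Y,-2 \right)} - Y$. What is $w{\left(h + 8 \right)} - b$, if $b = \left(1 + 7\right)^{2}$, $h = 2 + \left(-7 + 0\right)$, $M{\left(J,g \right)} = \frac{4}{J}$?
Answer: $- \frac{217}{3} \approx -72.333$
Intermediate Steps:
$h = -5$ ($h = 2 - 7 = -5$)
$x{\left(Y \right)} = - 2 Y + \frac{8}{Y}$ ($x{\left(Y \right)} = 2 \left(\frac{4}{Y} - Y\right) = 2 \left(- Y + \frac{4}{Y}\right) = - 2 Y + \frac{8}{Y}$)
$b = 64$ ($b = 8^{2} = 64$)
$w{\left(p \right)} = -2 - 3 p + \frac{8}{p}$ ($w{\left(p \right)} = -2 - \left(- \frac{8}{p} + 3 p\right) = -2 - 3 p + \frac{8}{p}$)
$w{\left(h + 8 \right)} - b = \left(-2 - 3 \left(-5 + 8\right) + \frac{8}{-5 + 8}\right) - 64 = \left(-2 - 9 + \frac{8}{3}\right) - 64 = - \frac{25}{3} - 64 = - \frac{217}{3}$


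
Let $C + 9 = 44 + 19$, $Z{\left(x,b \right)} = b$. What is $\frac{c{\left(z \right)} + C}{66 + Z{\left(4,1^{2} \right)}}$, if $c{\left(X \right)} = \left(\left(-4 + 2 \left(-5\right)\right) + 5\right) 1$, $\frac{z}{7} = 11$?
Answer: $\frac{45}{67} \approx 0.67164$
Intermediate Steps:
$z = 77$ ($z = 7 \cdot 11 = 77$)
$c{\left(X \right)} = -9$ ($c{\left(X \right)} = \left(\left(-4 - 10\right) + 5\right) 1 = \left(-14 + 5\right) 1 = \left(-9\right) 1 = -9$)
$C = 54$ ($C = -9 + \left(44 + 19\right) = -9 + 63 = 54$)
$\frac{c{\left(z \right)} + C}{66 + Z{\left(4,1^{2} \right)}} = \frac{-9 + 54}{66 + 1^{2}} = \frac{45}{66 + 1} = \frac{45}{67}$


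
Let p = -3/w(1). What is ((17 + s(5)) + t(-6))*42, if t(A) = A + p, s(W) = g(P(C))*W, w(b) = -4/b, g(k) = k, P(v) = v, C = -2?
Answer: 147/2 ≈ 73.500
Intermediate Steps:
s(W) = -2*W
p = ¾ (p = -3/((-4/1)) = -3/((-4*1)) = -3/(-4) = -3*(-¼) = ¾ ≈ 0.75000)
t(A) = ¾ + A (t(A) = A + ¾ = ¾ + A)
((17 + s(5)) + t(-6))*42 = ((17 - 2*5) + (¾ - 6))*42 = ((17 - 10) - 21/4)*42 = (7 - 21/4)*42 = (7/4)*42 = 147/2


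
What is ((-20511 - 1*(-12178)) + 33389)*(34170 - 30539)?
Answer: 90978336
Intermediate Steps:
((-20511 - 1*(-12178)) + 33389)*(34170 - 30539) = ((-20511 + 12178) + 33389)*3631 = (-8333 + 33389)*3631 = 25056*3631 = 90978336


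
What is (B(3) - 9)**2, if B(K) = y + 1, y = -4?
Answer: 144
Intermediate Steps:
B(K) = -3 (B(K) = -4 + 1 = -3)
(B(3) - 9)**2 = (-3 - 9)**2 = (-12)**2 = 144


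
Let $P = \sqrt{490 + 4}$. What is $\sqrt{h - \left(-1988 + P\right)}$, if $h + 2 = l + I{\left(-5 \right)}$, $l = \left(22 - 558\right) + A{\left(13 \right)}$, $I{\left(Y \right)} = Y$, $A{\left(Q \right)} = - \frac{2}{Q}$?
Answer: $\frac{\sqrt{244179 - 169 \sqrt{494}}}{13} \approx 37.718$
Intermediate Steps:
$l = - \frac{6970}{13}$ ($l = \left(22 - 558\right) - \frac{2}{13} = -536 - \frac{2}{13} = - \frac{6970}{13} \approx -536.15$)
$P = \sqrt{494} \approx 22.226$
$h = - \frac{7061}{13}$ ($h = -2 - \frac{7035}{13} = - \frac{7061}{13} \approx -543.15$)
$\sqrt{h - \left(-1988 + P\right)} = \sqrt{- \frac{7061}{13} + \left(1988 - \sqrt{494}\right)} = \sqrt{\frac{18783}{13} - \sqrt{494}}$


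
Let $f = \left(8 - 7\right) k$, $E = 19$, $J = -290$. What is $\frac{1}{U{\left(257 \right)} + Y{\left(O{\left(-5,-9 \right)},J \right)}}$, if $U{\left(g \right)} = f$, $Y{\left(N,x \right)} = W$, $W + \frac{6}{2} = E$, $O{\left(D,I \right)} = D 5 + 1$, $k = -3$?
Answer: $\frac{1}{13} \approx 0.076923$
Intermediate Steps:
$O{\left(D,I \right)} = 1 + 5 D$ ($O{\left(D,I \right)} = 5 D + 1 = 1 + 5 D$)
$W = 16$ ($W = -3 + 19 = 16$)
$Y{\left(N,x \right)} = 16$
$f = -3$ ($f = \left(8 - 7\right) \left(-3\right) = 1 \left(-3\right) = -3$)
$U{\left(g \right)} = -3$
$\frac{1}{U{\left(257 \right)} + Y{\left(O{\left(-5,-9 \right)},J \right)}} = \frac{1}{-3 + 16} = \frac{1}{13}$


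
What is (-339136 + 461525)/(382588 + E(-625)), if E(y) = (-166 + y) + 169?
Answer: 122389/381966 ≈ 0.32042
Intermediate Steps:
E(y) = 3 + y
(-339136 + 461525)/(382588 + E(-625)) = (-339136 + 461525)/(382588 + (3 - 625)) = 122389/(382588 - 622) = 122389/381966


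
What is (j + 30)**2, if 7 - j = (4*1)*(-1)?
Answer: 1681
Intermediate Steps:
j = 11 (j = 7 - 4*1*(-1) = 7 - 4*(-1) = 7 - 1*(-4) = 7 + 4 = 11)
(j + 30)**2 = (11 + 30)**2 = 41**2 = 1681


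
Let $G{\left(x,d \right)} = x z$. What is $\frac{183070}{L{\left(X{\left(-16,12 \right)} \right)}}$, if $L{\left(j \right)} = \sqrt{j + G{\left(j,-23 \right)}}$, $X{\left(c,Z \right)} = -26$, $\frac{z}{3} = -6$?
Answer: $\frac{91535 \sqrt{442}}{221} \approx 8707.8$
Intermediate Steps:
$z = -18$ ($z = 3 \left(-6\right) = -18$)
$G{\left(x,d \right)} = - 18 x$ ($G{\left(x,d \right)} = x \left(-18\right) = - 18 x$)
$L{\left(j \right)} = \sqrt{17} \sqrt{- j}$ ($L{\left(j \right)} = \sqrt{j - 18 j} = \sqrt{- 17 j} = \sqrt{17} \sqrt{- j}$)
$\frac{183070}{L{\left(X{\left(-16,12 \right)} \right)}} = \frac{183070}{\sqrt{17} \sqrt{\left(-1\right) \left(-26\right)}} = \frac{183070}{\sqrt{17} \sqrt{26}} = \frac{183070}{\sqrt{442}} = 183070 \frac{\sqrt{442}}{442} = \frac{91535 \sqrt{442}}{221}$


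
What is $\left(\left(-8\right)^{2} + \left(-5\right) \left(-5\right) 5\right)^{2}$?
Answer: $35721$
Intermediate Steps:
$\left(\left(-8\right)^{2} + \left(-5\right) \left(-5\right) 5\right)^{2} = \left(64 + 25 \cdot 5\right)^{2} = \left(64 + 125\right)^{2} = 189^{2} = 35721$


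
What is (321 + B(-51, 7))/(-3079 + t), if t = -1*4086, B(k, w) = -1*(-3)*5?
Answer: -336/7165 ≈ -0.046895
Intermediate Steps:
B(k, w) = 15 (B(k, w) = 3*5 = 15)
t = -4086
(321 + B(-51, 7))/(-3079 + t) = (321 + 15)/(-3079 - 4086) = 336/(-7165) = 336*(-1/7165) = -336/7165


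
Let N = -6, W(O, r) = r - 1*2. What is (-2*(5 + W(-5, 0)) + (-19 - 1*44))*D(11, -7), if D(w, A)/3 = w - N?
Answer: -3519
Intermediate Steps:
W(O, r) = -2 + r (W(O, r) = r - 2 = -2 + r)
D(w, A) = 18 + 3*w (D(w, A) = 3*(w - 1*(-6)) = 3*(w + 6) = 3*(6 + w) = 18 + 3*w)
(-2*(5 + W(-5, 0)) + (-19 - 1*44))*D(11, -7) = (-2*(5 + (-2 + 0)) + (-19 - 1*44))*(18 + 3*11) = (-2*(5 - 2) + (-19 - 44))*(18 + 33) = (-2*3 - 63)*51 = (-6 - 63)*51 = -69*51 = -3519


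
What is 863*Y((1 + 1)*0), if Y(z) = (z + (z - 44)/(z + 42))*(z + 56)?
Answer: -151888/3 ≈ -50629.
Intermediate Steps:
Y(z) = (56 + z)*(z + (-44 + z)/(42 + z)) (Y(z) = (z + (-44 + z)/(42 + z))*(56 + z) = (56 + z)*(z + (-44 + z)/(42 + z)))
863*Y((1 + 1)*0) = 863*((-2464 + ((1 + 1)*0)**3 + 99*((1 + 1)*0)**2 + 2364*((1 + 1)*0))/(42 + (1 + 1)*0)) = 863*((-2464 + (2*0)**3 + 99*(2*0)**2 + 2364*(2*0))/(42 + 2*0)) = 863*((-2464 + 0**3 + 99*0**2 + 2364*0)/(42 + 0)) = 863*((-2464 + 0 + 99*0 + 0)/42) = 863*((-2464 + 0 + 0 + 0)/42) = 863*((1/42)*(-2464)) = 863*(-176/3) = -151888/3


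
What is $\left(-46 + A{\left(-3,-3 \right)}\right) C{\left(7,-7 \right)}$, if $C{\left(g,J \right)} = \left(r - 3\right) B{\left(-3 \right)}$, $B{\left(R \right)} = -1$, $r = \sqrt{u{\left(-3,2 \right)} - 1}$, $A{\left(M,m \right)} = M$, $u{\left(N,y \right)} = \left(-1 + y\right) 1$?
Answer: $-147$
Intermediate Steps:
$u{\left(N,y \right)} = -1 + y$
$r = 0$ ($r = \sqrt{\left(-1 + 2\right) - 1} = \sqrt{1 - 1} = \sqrt{0} = 0$)
$C{\left(g,J \right)} = 3$ ($C{\left(g,J \right)} = \left(0 - 3\right) \left(-1\right) = \left(-3\right) \left(-1\right) = 3$)
$\left(-46 + A{\left(-3,-3 \right)}\right) C{\left(7,-7 \right)} = \left(-46 - 3\right) 3 = \left(-49\right) 3 = -147$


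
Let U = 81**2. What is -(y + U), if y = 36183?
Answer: -42744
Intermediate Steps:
U = 6561
-(y + U) = -(36183 + 6561) = -1*42744 = -42744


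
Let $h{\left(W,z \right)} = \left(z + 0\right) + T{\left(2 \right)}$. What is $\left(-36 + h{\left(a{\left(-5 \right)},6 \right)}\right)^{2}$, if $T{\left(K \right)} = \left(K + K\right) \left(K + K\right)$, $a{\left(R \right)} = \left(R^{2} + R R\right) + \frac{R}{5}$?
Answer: $196$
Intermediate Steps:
$a{\left(R \right)} = 2 R^{2} + \frac{R}{5}$ ($a{\left(R \right)} = \left(R^{2} + R^{2}\right) + R \frac{1}{5} = 2 R^{2} + \frac{R}{5}$)
$T{\left(K \right)} = 4 K^{2}$ ($T{\left(K \right)} = 2 K 2 K = 4 K^{2}$)
$h{\left(W,z \right)} = 16 + z$ ($h{\left(W,z \right)} = \left(z + 0\right) + 4 \cdot 2^{2} = z + 4 \cdot 4 = z + 16 = 16 + z$)
$\left(-36 + h{\left(a{\left(-5 \right)},6 \right)}\right)^{2} = \left(-36 + \left(16 + 6\right)\right)^{2} = \left(-36 + 22\right)^{2} = \left(-14\right)^{2} = 196$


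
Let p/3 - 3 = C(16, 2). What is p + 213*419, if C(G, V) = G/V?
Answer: 89280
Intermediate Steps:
p = 33 (p = 9 + 3*(16/2) = 9 + 3*(16*(½)) = 9 + 3*8 = 9 + 24 = 33)
p + 213*419 = 33 + 213*419 = 33 + 89247 = 89280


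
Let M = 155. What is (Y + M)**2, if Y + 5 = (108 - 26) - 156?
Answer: 5776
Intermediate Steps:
Y = -79 (Y = -5 + ((108 - 26) - 156) = -5 + (82 - 156) = -5 - 74 = -79)
(Y + M)**2 = (-79 + 155)**2 = 76**2 = 5776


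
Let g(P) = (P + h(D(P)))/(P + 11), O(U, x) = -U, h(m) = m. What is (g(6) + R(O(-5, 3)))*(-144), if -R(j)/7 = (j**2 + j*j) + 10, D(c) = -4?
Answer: 1027872/17 ≈ 60463.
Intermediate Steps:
g(P) = (-4 + P)/(11 + P) (g(P) = (P - 4)/(P + 11) = (-4 + P)/(11 + P))
R(j) = -70 - 14*j**2 (R(j) = -7*((j**2 + j*j) + 10) = -7*((j**2 + j**2) + 10) = -7*(2*j**2 + 10) = -7*(10 + 2*j**2) = -70 - 14*j**2)
(g(6) + R(O(-5, 3)))*(-144) = ((-4 + 6)/(11 + 6) + (-70 - 14*(-1*(-5))**2))*(-144) = (2/17 + (-70 - 14*5**2))*(-144) = ((1/17)*2 + (-70 - 14*25))*(-144) = (2/17 + (-70 - 350))*(-144) = (2/17 - 420)*(-144) = -7138/17*(-144) = 1027872/17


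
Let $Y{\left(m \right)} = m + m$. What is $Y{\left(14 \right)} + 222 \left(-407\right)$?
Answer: $-90326$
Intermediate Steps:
$Y{\left(m \right)} = 2 m$
$Y{\left(14 \right)} + 222 \left(-407\right) = 2 \cdot 14 + 222 \left(-407\right) = 28 - 90354 = -90326$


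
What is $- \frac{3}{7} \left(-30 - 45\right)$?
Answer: $\frac{225}{7} \approx 32.143$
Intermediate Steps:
$- \frac{3}{7} \left(-30 - 45\right) = \left(-3\right) \frac{1}{7} \left(-30 - 45\right) = \left(- \frac{3}{7}\right) \left(-75\right) = \frac{225}{7}$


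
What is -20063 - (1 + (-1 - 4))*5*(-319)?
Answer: -26443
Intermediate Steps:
-20063 - (1 + (-1 - 4))*5*(-319) = -20063 - (1 - 5)*5*(-319) = -20063 - (-4*5)*(-319) = -20063 - (-20)*(-319) = -20063 - 1*6380 = -20063 - 6380 = -26443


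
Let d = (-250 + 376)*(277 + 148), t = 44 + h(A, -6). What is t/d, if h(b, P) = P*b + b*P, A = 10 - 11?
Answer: 4/3825 ≈ 0.0010458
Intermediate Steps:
A = -1
h(b, P) = 2*P*b (h(b, P) = P*b + P*b = 2*P*b)
t = 56 (t = 44 + 2*(-6)*(-1) = 44 + 12 = 56)
d = 53550 (d = 126*425 = 53550)
t/d = 56/53550 = 56*(1/53550) = 4/3825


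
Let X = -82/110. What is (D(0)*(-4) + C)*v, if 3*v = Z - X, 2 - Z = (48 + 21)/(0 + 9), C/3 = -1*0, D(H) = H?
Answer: 0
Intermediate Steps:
C = 0 (C = 3*(-1*0) = 3*0 = 0)
Z = -17/3 (Z = 2 - (48 + 21)/(0 + 9) = 2 - 69/9 = 2 - 1*23/3 = 2 - 23/3 = -17/3 ≈ -5.6667)
X = -41/55 (X = -82*1/110 = -41/55 ≈ -0.74545)
v = -812/495 (v = (-17/3 - 1*(-41/55))/3 = (-17/3 + 41/55)/3 = (⅓)*(-812/165) = -812/495 ≈ -1.6404)
(D(0)*(-4) + C)*v = (0*(-4) + 0)*(-812/495) = (0 + 0)*(-812/495) = 0*(-812/495) = 0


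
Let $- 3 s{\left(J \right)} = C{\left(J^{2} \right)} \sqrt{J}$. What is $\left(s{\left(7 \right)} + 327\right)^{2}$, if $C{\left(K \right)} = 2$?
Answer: $\frac{962389}{9} - 436 \sqrt{7} \approx 1.0578 \cdot 10^{5}$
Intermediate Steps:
$s{\left(J \right)} = - \frac{2 \sqrt{J}}{3}$
$\left(s{\left(7 \right)} + 327\right)^{2} = \left(- \frac{2 \sqrt{7}}{3} + 327\right)^{2} = \left(327 - \frac{2 \sqrt{7}}{3}\right)^{2}$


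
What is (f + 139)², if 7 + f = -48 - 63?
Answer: 441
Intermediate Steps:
f = -118 (f = -7 + (-48 - 63) = -7 - 111 = -118)
(f + 139)² = (-118 + 139)² = 21² = 441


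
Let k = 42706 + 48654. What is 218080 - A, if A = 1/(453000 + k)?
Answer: 118714028799/544360 ≈ 2.1808e+5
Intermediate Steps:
k = 91360
A = 1/544360 (A = 1/(453000 + 91360) = 1/544360 ≈ 1.8370e-6)
218080 - A = 218080 - 1*1/544360 = 218080 - 1/544360 = 118714028799/544360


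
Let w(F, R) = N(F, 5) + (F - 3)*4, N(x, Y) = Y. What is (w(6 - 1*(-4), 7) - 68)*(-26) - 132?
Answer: 778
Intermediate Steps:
w(F, R) = -7 + 4*F (w(F, R) = 5 + (F - 3)*4 = 5 + (-3 + F)*4 = 5 + (-12 + 4*F) = -7 + 4*F)
(w(6 - 1*(-4), 7) - 68)*(-26) - 132 = ((-7 + 4*(6 - 1*(-4))) - 68)*(-26) - 132 = ((-7 + 4*(6 + 4)) - 68)*(-26) - 132 = ((-7 + 4*10) - 68)*(-26) - 132 = ((-7 + 40) - 68)*(-26) - 132 = (33 - 68)*(-26) - 132 = -35*(-26) - 132 = 910 - 132 = 778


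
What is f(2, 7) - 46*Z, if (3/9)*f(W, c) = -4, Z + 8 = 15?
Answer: -334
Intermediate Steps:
Z = 7 (Z = -8 + 15 = 7)
f(W, c) = -12 (f(W, c) = 3*(-4) = -12)
f(2, 7) - 46*Z = -12 - 46*7 = -12 - 322 = -334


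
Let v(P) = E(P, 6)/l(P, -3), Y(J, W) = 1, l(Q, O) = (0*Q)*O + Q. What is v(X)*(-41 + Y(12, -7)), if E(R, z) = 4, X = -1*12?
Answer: 40/3 ≈ 13.333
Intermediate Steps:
l(Q, O) = Q (l(Q, O) = 0*O + Q = 0 + Q = Q)
X = -12
v(P) = 4/P
v(X)*(-41 + Y(12, -7)) = (4/(-12))*(-41 + 1) = (4*(-1/12))*(-40) = -⅓*(-40) = 40/3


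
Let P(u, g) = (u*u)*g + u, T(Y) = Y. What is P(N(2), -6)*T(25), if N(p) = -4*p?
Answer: -9800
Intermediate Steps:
P(u, g) = u + g*u² (P(u, g) = u²*g + u = g*u² + u = u + g*u²)
P(N(2), -6)*T(25) = ((-4*2)*(1 - (-24)*2))*25 = -8*(1 - 6*(-8))*25 = -8*(1 + 48)*25 = -8*49*25 = -392*25 = -9800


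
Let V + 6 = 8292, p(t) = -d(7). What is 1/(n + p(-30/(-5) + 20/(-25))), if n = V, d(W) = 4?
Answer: 1/8282 ≈ 0.00012074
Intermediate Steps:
p(t) = -4 (p(t) = -1*4 = -4)
V = 8286 (V = -6 + 8292 = 8286)
n = 8286
1/(n + p(-30/(-5) + 20/(-25))) = 1/(8286 - 4) = 1/8282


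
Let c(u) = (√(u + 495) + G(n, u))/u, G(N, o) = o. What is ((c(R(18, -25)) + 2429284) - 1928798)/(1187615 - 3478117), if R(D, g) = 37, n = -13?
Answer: -500487/2290502 - √133/42374287 ≈ -0.21851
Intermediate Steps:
c(u) = (u + √(495 + u))/u (c(u) = (√(u + 495) + u)/u = (√(495 + u) + u)/u = (u + √(495 + u))/u)
((c(R(18, -25)) + 2429284) - 1928798)/(1187615 - 3478117) = (((37 + √(495 + 37))/37 + 2429284) - 1928798)/(1187615 - 3478117) = (((37 + √532)/37 + 2429284) - 1928798)/(-2290502) = (((37 + 2*√133)/37 + 2429284) - 1928798)*(-1/2290502) = (((1 + 2*√133/37) + 2429284) - 1928798)*(-1/2290502) = ((2429285 + 2*√133/37) - 1928798)*(-1/2290502) = (500487 + 2*√133/37)*(-1/2290502) = -500487/2290502 - √133/42374287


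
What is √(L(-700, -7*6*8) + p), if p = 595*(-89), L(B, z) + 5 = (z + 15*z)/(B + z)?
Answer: 4*I*√4530946/37 ≈ 230.12*I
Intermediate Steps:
L(B, z) = -5 + 16*z/(B + z) (L(B, z) = -5 + (z + 15*z)/(B + z) = -5 + (16*z)/(B + z) = -5 + 16*z/(B + z))
p = -52955
√(L(-700, -7*6*8) + p) = √((-5*(-700) + 11*(-7*6*8))/(-700 - 7*6*8) - 52955) = √((3500 + 11*(-42*8))/(-700 - 42*8) - 52955) = √((3500 + 11*(-336))/(-700 - 336) - 52955) = √((3500 - 3696)/(-1036) - 52955) = √(-1/1036*(-196) - 52955) = √(7/37 - 52955) = √(-1959328/37) = 4*I*√4530946/37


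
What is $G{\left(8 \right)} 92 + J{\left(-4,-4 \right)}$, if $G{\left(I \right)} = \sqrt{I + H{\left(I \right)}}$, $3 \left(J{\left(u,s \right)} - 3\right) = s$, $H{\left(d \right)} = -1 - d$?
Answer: $\frac{5}{3} + 92 i \approx 1.6667 + 92.0 i$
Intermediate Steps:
$J{\left(u,s \right)} = 3 + \frac{s}{3}$
$G{\left(I \right)} = i$ ($G{\left(I \right)} = \sqrt{I - \left(1 + I\right)} = \sqrt{-1} = i$)
$G{\left(8 \right)} 92 + J{\left(-4,-4 \right)} = i 92 + \left(3 + \frac{1}{3} \left(-4\right)\right) = 92 i + \left(3 - \frac{4}{3}\right) = 92 i + \frac{5}{3} = \frac{5}{3} + 92 i$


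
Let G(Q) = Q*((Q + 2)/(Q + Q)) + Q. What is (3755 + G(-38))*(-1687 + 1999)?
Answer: 1154088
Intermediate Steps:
G(Q) = 1 + 3*Q/2 (G(Q) = Q*((2 + Q)/((2*Q))) + Q = Q*((2 + Q)*(1/(2*Q))) + Q = Q*((2 + Q)/(2*Q)) + Q = (1 + Q/2) + Q = 1 + 3*Q/2)
(3755 + G(-38))*(-1687 + 1999) = (3755 + (1 + (3/2)*(-38)))*(-1687 + 1999) = (3755 + (1 - 57))*312 = (3755 - 56)*312 = 3699*312 = 1154088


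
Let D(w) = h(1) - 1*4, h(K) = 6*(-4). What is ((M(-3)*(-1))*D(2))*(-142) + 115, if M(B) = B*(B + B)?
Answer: -71453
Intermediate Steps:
h(K) = -24
M(B) = 2*B² (M(B) = B*(2*B) = 2*B²)
D(w) = -28 (D(w) = -24 - 1*4 = -24 - 4 = -28)
((M(-3)*(-1))*D(2))*(-142) + 115 = (((2*(-3)²)*(-1))*(-28))*(-142) + 115 = (((2*9)*(-1))*(-28))*(-142) + 115 = ((18*(-1))*(-28))*(-142) + 115 = -18*(-28)*(-142) + 115 = 504*(-142) + 115 = -71568 + 115 = -71453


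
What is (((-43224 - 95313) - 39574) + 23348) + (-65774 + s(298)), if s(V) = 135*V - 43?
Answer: -180350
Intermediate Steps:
s(V) = -43 + 135*V
(((-43224 - 95313) - 39574) + 23348) + (-65774 + s(298)) = (((-43224 - 95313) - 39574) + 23348) + (-65774 + (-43 + 135*298)) = ((-138537 - 39574) + 23348) + (-65774 + (-43 + 40230)) = (-178111 + 23348) + (-65774 + 40187) = -154763 - 25587 = -180350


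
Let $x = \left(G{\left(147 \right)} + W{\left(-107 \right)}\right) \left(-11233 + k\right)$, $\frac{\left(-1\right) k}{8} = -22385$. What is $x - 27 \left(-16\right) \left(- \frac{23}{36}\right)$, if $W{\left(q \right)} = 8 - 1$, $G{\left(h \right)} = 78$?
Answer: $14266719$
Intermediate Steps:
$k = 179080$ ($k = \left(-8\right) \left(-22385\right) = 179080$)
$W{\left(q \right)} = 7$ ($W{\left(q \right)} = 8 - 1 = 7$)
$x = 14266995$ ($x = \left(78 + 7\right) \left(-11233 + 179080\right) = 85 \cdot 167847 = 14266995$)
$x - 27 \left(-16\right) \left(- \frac{23}{36}\right) = 14266995 - 27 \left(-16\right) \left(- \frac{23}{36}\right) = 14266995 - - 432 \left(\left(-23\right) \frac{1}{36}\right) = 14266995 - \left(-432\right) \left(- \frac{23}{36}\right) = 14266995 - 276 = 14266719$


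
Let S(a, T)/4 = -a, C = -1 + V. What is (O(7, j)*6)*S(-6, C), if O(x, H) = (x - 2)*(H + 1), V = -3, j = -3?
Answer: -1440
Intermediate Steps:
C = -4 (C = -1 - 3 = -4)
O(x, H) = (1 + H)*(-2 + x) (O(x, H) = (-2 + x)*(1 + H) = (1 + H)*(-2 + x))
S(a, T) = -4*a (S(a, T) = 4*(-a) = -4*a)
(O(7, j)*6)*S(-6, C) = ((-2 + 7 - 2*(-3) - 3*7)*6)*(-4*(-6)) = ((-2 + 7 + 6 - 21)*6)*24 = -10*6*24 = -60*24 = -1440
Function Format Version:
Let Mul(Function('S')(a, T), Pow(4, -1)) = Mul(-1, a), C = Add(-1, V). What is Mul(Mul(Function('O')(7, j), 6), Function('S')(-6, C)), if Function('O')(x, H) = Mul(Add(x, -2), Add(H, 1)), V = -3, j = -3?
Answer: -1440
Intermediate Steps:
C = -4 (C = Add(-1, -3) = -4)
Function('O')(x, H) = Mul(Add(1, H), Add(-2, x)) (Function('O')(x, H) = Mul(Add(-2, x), Add(1, H)) = Mul(Add(1, H), Add(-2, x)))
Function('S')(a, T) = Mul(-4, a) (Function('S')(a, T) = Mul(4, Mul(-1, a)) = Mul(-4, a))
Mul(Mul(Function('O')(7, j), 6), Function('S')(-6, C)) = Mul(Mul(Add(-2, 7, Mul(-2, -3), Mul(-3, 7)), 6), Mul(-4, -6)) = Mul(Mul(Add(-2, 7, 6, -21), 6), 24) = Mul(Mul(-10, 6), 24) = Mul(-60, 24) = -1440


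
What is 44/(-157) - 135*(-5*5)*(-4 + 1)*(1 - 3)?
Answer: 3179206/157 ≈ 20250.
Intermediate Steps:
44/(-157) - 135*(-5*5)*(-4 + 1)*(1 - 3) = 44*(-1/157) - (-3375)*(-3*(-2)) = -44/157 - (-3375)*6 = -44/157 - 135*(-150) = -44/157 + 20250 = 3179206/157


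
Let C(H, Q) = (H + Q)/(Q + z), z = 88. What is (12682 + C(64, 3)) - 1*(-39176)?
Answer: 4719145/91 ≈ 51859.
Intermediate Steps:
C(H, Q) = (H + Q)/(88 + Q) (C(H, Q) = (H + Q)/(Q + 88) = (H + Q)/(88 + Q))
(12682 + C(64, 3)) - 1*(-39176) = (12682 + (64 + 3)/(88 + 3)) - 1*(-39176) = (12682 + 67/91) + 39176 = 1154129/91 + 39176 = 4719145/91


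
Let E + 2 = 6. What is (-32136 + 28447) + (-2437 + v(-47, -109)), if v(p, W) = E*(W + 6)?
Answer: -6538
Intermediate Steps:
E = 4 (E = -2 + 6 = 4)
v(p, W) = 24 + 4*W (v(p, W) = 4*(W + 6) = 4*(6 + W) = 24 + 4*W)
(-32136 + 28447) + (-2437 + v(-47, -109)) = (-32136 + 28447) + (-2437 + (24 + 4*(-109))) = -3689 + (-2437 + (24 - 436)) = -3689 + (-2437 - 412) = -3689 - 2849 = -6538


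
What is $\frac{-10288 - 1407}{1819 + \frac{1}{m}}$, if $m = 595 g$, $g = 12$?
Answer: $- \frac{83502300}{12987661} \approx -6.4294$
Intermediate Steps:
$m = 7140$ ($m = 595 \cdot 12 = 7140$)
$\frac{-10288 - 1407}{1819 + \frac{1}{m}} = \frac{-10288 - 1407}{1819 + \frac{1}{7140}} = - \frac{11695}{1819 + \frac{1}{7140}} = - \frac{11695}{\frac{12987661}{7140}} = \left(-11695\right) \frac{7140}{12987661} = - \frac{83502300}{12987661}$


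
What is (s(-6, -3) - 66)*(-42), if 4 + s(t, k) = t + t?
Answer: 3444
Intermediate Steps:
s(t, k) = -4 + 2*t (s(t, k) = -4 + (t + t) = -4 + 2*t)
(s(-6, -3) - 66)*(-42) = ((-4 + 2*(-6)) - 66)*(-42) = ((-4 - 12) - 66)*(-42) = (-16 - 66)*(-42) = -82*(-42) = 3444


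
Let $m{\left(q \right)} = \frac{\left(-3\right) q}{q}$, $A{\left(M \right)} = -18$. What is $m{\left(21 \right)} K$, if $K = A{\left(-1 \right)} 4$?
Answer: $216$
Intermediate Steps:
$m{\left(q \right)} = -3$
$K = -72$ ($K = \left(-18\right) 4 = -72$)
$m{\left(21 \right)} K = \left(-3\right) \left(-72\right) = 216$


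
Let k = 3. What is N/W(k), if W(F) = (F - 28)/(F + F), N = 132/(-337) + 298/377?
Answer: -303972/3176225 ≈ -0.095702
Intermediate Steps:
N = 50662/127049 (N = 132*(-1/337) + 298*(1/377) = -132/337 + 298/377 = 50662/127049 ≈ 0.39876)
W(F) = (-28 + F)/(2*F) (W(F) = (-28 + F)/((2*F)) = (-28 + F)*(1/(2*F)) = (-28 + F)/(2*F))
N/W(k) = 50662/(127049*(((½)*(-28 + 3)/3))) = 50662/(127049*(((½)*(⅓)*(-25)))) = 50662/(127049*(-25/6)) = (50662/127049)*(-6/25) = -303972/3176225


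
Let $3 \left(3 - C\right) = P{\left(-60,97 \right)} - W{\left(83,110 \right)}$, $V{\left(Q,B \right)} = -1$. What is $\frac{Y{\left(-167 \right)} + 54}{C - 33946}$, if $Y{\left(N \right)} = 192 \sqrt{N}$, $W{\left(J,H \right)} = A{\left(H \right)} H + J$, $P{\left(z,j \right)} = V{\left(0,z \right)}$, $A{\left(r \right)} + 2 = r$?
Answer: $- \frac{18}{9985} - \frac{64 i \sqrt{167}}{9985} \approx -0.0018027 - 0.08283 i$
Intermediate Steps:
$A{\left(r \right)} = -2 + r$
$P{\left(z,j \right)} = -1$
$W{\left(J,H \right)} = J + H \left(-2 + H\right)$ ($W{\left(J,H \right)} = \left(-2 + H\right) H + J = H \left(-2 + H\right) + J = J + H \left(-2 + H\right)$)
$C = 3991$ ($C = 3 - \frac{-1 - \left(83 + 110 \left(-2 + 110\right)\right)}{3} = 3 - \frac{-1 - \left(83 + 110 \cdot 108\right)}{3} = 3 - \frac{-1 - \left(83 + 11880\right)}{3} = 3 - \frac{-1 - 11963}{3} = 3 - -3988 = 3 + 3988 = 3991$)
$\frac{Y{\left(-167 \right)} + 54}{C - 33946} = \frac{192 \sqrt{-167} + 54}{3991 - 33946} = \frac{192 i \sqrt{167} + 54}{-29955} = \left(192 i \sqrt{167} + 54\right) \left(- \frac{1}{29955}\right) = \left(54 + 192 i \sqrt{167}\right) \left(- \frac{1}{29955}\right) = - \frac{18}{9985} - \frac{64 i \sqrt{167}}{9985}$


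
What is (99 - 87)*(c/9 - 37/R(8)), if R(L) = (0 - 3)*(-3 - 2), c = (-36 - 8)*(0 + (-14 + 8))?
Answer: 1612/5 ≈ 322.40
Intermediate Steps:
c = 264 (c = -44*(0 - 6) = -44*(-6) = 264)
R(L) = 15 (R(L) = -3*(-5) = 15)
(99 - 87)*(c/9 - 37/R(8)) = (99 - 87)*(264/9 - 37/15) = 12*(264*(⅑) - 37*1/15) = 12*(88/3 - 37/15) = 12*(403/15) = 1612/5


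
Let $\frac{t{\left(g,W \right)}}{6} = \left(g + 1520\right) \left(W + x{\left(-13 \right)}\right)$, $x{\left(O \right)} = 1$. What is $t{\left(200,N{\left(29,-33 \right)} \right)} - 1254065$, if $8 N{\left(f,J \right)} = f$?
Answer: $-1206335$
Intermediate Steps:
$N{\left(f,J \right)} = \frac{f}{8}$
$t{\left(g,W \right)} = 6 \left(1 + W\right) \left(1520 + g\right)$ ($t{\left(g,W \right)} = 6 \left(g + 1520\right) \left(W + 1\right) = 6 \left(1520 + g\right) \left(1 + W\right) = 6 \left(1 + W\right) \left(1520 + g\right)$)
$t{\left(200,N{\left(29,-33 \right)} \right)} - 1254065 = \left(9120 + 6 \cdot 200 + 9120 \cdot \frac{1}{8} \cdot 29 + 6 \cdot \frac{1}{8} \cdot 29 \cdot 200\right) - 1254065 = \left(9120 + 1200 + 9120 \cdot \frac{29}{8} + 6 \cdot \frac{29}{8} \cdot 200\right) - 1254065 = \left(9120 + 1200 + 33060 + 4350\right) - 1254065 = 47730 - 1254065 = -1206335$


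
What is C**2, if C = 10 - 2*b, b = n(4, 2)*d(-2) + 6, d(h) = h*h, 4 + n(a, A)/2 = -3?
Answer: 12100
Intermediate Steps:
n(a, A) = -14 (n(a, A) = -8 + 2*(-3) = -8 - 6 = -14)
d(h) = h**2
b = -50 (b = -14*(-2)**2 + 6 = -14*4 + 6 = -56 + 6 = -50)
C = 110 (C = 10 - 2*(-50) = 10 + 100 = 110)
C**2 = 110**2 = 12100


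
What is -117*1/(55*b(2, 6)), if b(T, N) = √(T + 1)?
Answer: -39*√3/55 ≈ -1.2282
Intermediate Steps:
b(T, N) = √(1 + T)
-117*1/(55*b(2, 6)) = -117*1/(55*√(1 + 2)) = -117*√3/165 = -39*√3/55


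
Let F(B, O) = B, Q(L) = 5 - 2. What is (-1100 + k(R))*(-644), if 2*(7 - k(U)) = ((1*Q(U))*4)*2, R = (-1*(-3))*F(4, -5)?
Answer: 711620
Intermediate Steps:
Q(L) = 3
R = 12 (R = -1*(-3)*4 = 3*4 = 12)
k(U) = -5 (k(U) = 7 - (1*3)*4*2/2 = 7 - 3*4*2/2 = 7 - 6*2 = 7 - 1/2*24 = 7 - 12 = -5)
(-1100 + k(R))*(-644) = (-1100 - 5)*(-644) = -1105*(-644) = 711620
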